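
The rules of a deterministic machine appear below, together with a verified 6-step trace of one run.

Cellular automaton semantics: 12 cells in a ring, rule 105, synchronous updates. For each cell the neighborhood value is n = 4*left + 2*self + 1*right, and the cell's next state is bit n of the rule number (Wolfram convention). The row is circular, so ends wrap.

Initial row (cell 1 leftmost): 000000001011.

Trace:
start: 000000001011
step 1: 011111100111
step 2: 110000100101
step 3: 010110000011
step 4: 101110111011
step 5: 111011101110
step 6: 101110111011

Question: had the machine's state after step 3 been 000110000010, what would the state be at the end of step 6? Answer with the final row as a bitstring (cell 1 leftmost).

100000110101

state after step 3 := 000110000010
step 4: 110110111000
step 5: 111111101010
step 6: 100000110101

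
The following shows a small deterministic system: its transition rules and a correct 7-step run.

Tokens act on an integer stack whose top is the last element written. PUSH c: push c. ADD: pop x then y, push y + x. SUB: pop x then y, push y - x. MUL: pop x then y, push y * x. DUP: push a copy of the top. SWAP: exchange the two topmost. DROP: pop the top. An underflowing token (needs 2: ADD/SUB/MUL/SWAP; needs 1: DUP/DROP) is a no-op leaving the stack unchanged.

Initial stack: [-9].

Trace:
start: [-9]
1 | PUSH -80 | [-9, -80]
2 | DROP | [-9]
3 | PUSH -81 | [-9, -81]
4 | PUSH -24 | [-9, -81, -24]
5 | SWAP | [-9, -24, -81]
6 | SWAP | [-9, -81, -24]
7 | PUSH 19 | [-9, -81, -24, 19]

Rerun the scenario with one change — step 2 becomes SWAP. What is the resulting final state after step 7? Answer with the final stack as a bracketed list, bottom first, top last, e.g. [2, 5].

[-80, -9, -81, -24, 19]

(re-executing from step 2 with the substitution; state before step 2: [-9, -80])
2 | SWAP | [-80, -9]
3 | PUSH -81 | [-80, -9, -81]
4 | PUSH -24 | [-80, -9, -81, -24]
5 | SWAP | [-80, -9, -24, -81]
6 | SWAP | [-80, -9, -81, -24]
7 | PUSH 19 | [-80, -9, -81, -24, 19]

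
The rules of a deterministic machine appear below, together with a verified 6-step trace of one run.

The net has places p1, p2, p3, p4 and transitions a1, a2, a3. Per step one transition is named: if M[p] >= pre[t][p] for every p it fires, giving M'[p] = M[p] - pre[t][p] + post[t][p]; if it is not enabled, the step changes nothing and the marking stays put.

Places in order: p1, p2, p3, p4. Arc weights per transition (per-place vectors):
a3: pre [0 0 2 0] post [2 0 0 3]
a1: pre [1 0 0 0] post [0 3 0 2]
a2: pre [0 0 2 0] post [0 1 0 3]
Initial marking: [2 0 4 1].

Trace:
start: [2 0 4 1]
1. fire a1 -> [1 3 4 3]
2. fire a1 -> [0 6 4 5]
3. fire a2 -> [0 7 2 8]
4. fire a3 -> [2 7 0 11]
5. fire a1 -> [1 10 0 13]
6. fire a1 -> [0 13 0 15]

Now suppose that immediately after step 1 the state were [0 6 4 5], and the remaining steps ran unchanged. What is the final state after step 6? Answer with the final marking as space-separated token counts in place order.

0 13 0 15

state after step 1 := [0 6 4 5]
2. fire a1 -> [0 6 4 5]
3. fire a2 -> [0 7 2 8]
4. fire a3 -> [2 7 0 11]
5. fire a1 -> [1 10 0 13]
6. fire a1 -> [0 13 0 15]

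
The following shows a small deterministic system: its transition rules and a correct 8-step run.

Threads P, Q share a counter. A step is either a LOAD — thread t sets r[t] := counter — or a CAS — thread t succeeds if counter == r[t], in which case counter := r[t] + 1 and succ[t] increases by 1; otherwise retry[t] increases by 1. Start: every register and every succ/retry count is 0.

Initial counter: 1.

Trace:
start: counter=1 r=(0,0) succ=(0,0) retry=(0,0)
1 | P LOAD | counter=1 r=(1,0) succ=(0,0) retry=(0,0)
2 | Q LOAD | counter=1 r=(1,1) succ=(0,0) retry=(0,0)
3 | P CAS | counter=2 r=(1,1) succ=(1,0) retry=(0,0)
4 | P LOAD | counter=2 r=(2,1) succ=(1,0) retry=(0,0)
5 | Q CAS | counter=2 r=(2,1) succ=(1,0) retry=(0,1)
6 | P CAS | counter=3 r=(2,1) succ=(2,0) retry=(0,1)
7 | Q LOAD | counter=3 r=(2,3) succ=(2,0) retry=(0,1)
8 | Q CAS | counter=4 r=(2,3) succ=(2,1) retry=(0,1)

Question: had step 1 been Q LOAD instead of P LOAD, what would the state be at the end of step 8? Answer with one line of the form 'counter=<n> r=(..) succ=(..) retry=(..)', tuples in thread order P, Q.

(re-executing from step 1 with the substitution; state before step 1: counter=1 r=(0,0) succ=(0,0) retry=(0,0))
1 | Q LOAD | counter=1 r=(0,1) succ=(0,0) retry=(0,0)
2 | Q LOAD | counter=1 r=(0,1) succ=(0,0) retry=(0,0)
3 | P CAS | counter=1 r=(0,1) succ=(0,0) retry=(1,0)
4 | P LOAD | counter=1 r=(1,1) succ=(0,0) retry=(1,0)
5 | Q CAS | counter=2 r=(1,1) succ=(0,1) retry=(1,0)
6 | P CAS | counter=2 r=(1,1) succ=(0,1) retry=(2,0)
7 | Q LOAD | counter=2 r=(1,2) succ=(0,1) retry=(2,0)
8 | Q CAS | counter=3 r=(1,2) succ=(0,2) retry=(2,0)

counter=3 r=(1,2) succ=(0,2) retry=(2,0)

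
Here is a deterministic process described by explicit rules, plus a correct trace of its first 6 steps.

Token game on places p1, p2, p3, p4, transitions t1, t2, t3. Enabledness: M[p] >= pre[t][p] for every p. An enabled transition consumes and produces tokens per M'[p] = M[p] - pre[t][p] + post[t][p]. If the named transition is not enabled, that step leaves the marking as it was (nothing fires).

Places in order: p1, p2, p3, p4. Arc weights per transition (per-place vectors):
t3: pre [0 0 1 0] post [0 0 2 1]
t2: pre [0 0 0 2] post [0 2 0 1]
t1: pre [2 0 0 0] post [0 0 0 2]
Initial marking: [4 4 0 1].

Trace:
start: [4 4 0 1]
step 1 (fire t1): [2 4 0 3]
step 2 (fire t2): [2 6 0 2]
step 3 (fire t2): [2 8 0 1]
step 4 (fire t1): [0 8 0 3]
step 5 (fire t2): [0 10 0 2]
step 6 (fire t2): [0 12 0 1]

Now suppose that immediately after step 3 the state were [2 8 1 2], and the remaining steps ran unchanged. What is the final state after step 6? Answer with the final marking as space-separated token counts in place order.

state after step 3 := [2 8 1 2]
step 4 (fire t1): [0 8 1 4]
step 5 (fire t2): [0 10 1 3]
step 6 (fire t2): [0 12 1 2]

0 12 1 2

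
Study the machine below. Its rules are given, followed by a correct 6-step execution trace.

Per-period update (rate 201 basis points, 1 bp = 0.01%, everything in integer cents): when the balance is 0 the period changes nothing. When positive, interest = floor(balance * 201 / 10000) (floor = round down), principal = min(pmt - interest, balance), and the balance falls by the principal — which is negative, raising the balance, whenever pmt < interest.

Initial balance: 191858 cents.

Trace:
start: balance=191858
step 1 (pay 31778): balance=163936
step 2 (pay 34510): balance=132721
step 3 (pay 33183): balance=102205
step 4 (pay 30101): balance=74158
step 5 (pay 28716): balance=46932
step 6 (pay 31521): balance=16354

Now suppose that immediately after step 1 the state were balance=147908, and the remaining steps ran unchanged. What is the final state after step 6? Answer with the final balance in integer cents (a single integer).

state after step 1 := balance=147908
step 2 (pay 34510): balance=116370
step 3 (pay 33183): balance=85526
step 4 (pay 30101): balance=57144
step 5 (pay 28716): balance=29576
step 6 (pay 31521): balance=0

0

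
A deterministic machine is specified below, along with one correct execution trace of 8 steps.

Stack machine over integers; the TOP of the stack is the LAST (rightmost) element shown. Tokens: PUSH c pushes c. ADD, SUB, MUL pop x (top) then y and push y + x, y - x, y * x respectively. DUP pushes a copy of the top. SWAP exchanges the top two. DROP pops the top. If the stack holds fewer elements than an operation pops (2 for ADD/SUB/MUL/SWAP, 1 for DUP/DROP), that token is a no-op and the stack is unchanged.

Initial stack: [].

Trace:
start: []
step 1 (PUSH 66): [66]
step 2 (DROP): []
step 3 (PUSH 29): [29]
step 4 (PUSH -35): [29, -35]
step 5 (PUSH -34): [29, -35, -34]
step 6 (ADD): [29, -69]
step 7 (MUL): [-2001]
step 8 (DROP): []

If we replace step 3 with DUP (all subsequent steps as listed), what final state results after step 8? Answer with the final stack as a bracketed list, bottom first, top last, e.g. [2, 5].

(re-executing from step 3 with the substitution; state before step 3: [])
step 3 (DUP): []
step 4 (PUSH -35): [-35]
step 5 (PUSH -34): [-35, -34]
step 6 (ADD): [-69]
step 7 (MUL): [-69]
step 8 (DROP): []

[]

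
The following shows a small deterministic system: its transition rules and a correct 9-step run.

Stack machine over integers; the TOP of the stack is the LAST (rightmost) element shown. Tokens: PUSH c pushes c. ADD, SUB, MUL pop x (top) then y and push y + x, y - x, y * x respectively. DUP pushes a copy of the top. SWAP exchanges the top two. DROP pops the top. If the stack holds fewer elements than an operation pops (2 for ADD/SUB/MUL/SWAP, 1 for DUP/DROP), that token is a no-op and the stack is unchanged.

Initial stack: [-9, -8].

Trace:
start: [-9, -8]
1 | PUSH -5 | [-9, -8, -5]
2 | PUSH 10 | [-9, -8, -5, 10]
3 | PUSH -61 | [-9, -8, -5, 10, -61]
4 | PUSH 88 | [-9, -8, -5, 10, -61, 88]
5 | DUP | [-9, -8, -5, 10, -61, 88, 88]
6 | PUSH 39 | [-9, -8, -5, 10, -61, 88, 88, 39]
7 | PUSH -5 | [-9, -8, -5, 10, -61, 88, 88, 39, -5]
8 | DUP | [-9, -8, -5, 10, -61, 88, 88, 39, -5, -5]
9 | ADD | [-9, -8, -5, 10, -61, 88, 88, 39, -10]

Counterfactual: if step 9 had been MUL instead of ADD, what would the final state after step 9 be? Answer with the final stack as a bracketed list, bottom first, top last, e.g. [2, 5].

(re-executing from step 9 with the substitution; state before step 9: [-9, -8, -5, 10, -61, 88, 88, 39, -5, -5])
9 | MUL | [-9, -8, -5, 10, -61, 88, 88, 39, 25]

[-9, -8, -5, 10, -61, 88, 88, 39, 25]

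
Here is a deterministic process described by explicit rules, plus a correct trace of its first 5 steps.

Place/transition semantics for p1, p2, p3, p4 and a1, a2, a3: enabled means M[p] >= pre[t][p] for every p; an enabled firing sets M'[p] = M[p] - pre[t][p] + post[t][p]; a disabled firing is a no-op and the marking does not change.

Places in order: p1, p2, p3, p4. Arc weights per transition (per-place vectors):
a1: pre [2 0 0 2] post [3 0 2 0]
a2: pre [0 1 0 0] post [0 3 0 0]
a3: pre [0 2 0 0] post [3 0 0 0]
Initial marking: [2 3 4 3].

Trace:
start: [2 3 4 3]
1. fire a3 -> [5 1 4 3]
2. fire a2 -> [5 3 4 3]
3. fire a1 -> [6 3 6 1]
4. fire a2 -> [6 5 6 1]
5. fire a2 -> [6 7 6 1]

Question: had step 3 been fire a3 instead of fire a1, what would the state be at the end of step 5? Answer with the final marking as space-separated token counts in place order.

(re-executing from step 3 with the substitution; state before step 3: [5 3 4 3])
3. fire a3 -> [8 1 4 3]
4. fire a2 -> [8 3 4 3]
5. fire a2 -> [8 5 4 3]

8 5 4 3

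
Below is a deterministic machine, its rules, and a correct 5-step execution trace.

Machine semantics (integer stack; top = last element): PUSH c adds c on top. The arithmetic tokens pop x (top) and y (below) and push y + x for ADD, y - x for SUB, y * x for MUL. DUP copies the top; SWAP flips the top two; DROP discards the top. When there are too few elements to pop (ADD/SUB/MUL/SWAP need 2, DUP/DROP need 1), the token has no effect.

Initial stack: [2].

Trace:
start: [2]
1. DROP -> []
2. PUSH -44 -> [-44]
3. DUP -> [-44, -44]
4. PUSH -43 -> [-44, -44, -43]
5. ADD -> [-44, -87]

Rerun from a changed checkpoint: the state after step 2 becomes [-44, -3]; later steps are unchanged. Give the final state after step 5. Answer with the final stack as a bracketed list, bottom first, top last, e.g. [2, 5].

state after step 2 := [-44, -3]
3. DUP -> [-44, -3, -3]
4. PUSH -43 -> [-44, -3, -3, -43]
5. ADD -> [-44, -3, -46]

[-44, -3, -46]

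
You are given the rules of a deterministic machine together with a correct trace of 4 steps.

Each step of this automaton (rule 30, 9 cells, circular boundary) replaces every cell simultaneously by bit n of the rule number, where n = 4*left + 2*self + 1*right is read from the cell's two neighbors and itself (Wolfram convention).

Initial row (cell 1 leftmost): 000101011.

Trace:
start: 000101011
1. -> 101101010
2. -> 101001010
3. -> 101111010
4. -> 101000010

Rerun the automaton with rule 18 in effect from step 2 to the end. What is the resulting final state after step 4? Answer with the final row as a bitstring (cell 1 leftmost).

(re-executing steps 2..4 under rule 18; state before step 2: 101101010)
2. -> 000000000
3. -> 000000000
4. -> 000000000

000000000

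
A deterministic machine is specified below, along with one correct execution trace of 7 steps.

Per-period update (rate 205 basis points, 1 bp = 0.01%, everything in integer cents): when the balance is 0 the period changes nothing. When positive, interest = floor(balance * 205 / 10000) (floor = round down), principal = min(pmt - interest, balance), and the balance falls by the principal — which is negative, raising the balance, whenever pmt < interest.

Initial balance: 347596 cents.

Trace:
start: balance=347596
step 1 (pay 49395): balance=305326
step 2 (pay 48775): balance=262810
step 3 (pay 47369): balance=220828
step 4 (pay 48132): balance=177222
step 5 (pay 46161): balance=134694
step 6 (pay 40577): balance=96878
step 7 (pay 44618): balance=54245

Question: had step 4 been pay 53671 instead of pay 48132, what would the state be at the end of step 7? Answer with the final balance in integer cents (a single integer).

(re-executing from step 4 with the substitution; state before step 4: balance=220828)
step 4 (pay 53671): balance=171683
step 5 (pay 46161): balance=129041
step 6 (pay 40577): balance=91109
step 7 (pay 44618): balance=48358

48358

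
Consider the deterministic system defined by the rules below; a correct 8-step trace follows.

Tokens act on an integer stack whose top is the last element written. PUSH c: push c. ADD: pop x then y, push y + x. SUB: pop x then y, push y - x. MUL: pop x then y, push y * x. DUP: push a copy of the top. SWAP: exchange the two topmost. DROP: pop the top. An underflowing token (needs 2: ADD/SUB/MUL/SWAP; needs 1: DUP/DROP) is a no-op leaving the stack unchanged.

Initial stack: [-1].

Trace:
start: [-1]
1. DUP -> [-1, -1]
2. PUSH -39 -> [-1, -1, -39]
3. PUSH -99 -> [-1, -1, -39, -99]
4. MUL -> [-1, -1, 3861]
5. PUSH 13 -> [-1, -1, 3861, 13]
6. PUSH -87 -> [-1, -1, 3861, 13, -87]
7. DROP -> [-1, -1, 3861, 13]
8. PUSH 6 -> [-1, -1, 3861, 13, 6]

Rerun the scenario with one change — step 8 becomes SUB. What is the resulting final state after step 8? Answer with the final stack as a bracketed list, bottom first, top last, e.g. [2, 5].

[-1, -1, 3848]

(re-executing from step 8 with the substitution; state before step 8: [-1, -1, 3861, 13])
8. SUB -> [-1, -1, 3848]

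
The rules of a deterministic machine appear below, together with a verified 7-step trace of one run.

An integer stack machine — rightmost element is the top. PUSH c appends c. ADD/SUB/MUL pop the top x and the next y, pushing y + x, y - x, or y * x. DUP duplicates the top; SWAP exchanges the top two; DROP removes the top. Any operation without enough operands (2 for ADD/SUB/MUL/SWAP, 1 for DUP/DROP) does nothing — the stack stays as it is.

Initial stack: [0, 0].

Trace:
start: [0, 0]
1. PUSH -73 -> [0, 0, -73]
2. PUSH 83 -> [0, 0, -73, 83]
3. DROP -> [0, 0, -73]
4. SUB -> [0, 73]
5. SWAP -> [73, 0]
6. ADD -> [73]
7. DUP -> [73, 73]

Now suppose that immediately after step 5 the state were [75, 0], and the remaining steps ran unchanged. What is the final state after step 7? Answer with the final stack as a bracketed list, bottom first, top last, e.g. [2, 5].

[75, 75]

state after step 5 := [75, 0]
6. ADD -> [75]
7. DUP -> [75, 75]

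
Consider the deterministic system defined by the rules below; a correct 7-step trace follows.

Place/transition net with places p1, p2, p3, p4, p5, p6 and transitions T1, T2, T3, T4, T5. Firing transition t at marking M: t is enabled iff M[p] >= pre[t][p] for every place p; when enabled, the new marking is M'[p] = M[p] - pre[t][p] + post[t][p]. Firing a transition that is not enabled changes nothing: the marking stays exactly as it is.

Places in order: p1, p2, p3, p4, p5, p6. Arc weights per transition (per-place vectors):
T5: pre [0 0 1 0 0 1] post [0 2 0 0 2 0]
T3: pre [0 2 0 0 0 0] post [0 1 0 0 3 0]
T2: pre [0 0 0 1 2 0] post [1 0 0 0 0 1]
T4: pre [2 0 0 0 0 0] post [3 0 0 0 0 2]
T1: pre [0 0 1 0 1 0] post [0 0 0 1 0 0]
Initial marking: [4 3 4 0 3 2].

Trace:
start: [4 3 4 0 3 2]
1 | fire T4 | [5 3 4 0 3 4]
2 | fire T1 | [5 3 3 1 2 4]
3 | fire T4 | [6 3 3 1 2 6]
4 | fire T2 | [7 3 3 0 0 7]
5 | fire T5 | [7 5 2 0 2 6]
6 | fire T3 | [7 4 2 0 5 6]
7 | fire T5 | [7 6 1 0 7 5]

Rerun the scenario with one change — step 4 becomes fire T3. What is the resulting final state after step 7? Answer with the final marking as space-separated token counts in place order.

(re-executing from step 4 with the substitution; state before step 4: [6 3 3 1 2 6])
4 | fire T3 | [6 2 3 1 5 6]
5 | fire T5 | [6 4 2 1 7 5]
6 | fire T3 | [6 3 2 1 10 5]
7 | fire T5 | [6 5 1 1 12 4]

6 5 1 1 12 4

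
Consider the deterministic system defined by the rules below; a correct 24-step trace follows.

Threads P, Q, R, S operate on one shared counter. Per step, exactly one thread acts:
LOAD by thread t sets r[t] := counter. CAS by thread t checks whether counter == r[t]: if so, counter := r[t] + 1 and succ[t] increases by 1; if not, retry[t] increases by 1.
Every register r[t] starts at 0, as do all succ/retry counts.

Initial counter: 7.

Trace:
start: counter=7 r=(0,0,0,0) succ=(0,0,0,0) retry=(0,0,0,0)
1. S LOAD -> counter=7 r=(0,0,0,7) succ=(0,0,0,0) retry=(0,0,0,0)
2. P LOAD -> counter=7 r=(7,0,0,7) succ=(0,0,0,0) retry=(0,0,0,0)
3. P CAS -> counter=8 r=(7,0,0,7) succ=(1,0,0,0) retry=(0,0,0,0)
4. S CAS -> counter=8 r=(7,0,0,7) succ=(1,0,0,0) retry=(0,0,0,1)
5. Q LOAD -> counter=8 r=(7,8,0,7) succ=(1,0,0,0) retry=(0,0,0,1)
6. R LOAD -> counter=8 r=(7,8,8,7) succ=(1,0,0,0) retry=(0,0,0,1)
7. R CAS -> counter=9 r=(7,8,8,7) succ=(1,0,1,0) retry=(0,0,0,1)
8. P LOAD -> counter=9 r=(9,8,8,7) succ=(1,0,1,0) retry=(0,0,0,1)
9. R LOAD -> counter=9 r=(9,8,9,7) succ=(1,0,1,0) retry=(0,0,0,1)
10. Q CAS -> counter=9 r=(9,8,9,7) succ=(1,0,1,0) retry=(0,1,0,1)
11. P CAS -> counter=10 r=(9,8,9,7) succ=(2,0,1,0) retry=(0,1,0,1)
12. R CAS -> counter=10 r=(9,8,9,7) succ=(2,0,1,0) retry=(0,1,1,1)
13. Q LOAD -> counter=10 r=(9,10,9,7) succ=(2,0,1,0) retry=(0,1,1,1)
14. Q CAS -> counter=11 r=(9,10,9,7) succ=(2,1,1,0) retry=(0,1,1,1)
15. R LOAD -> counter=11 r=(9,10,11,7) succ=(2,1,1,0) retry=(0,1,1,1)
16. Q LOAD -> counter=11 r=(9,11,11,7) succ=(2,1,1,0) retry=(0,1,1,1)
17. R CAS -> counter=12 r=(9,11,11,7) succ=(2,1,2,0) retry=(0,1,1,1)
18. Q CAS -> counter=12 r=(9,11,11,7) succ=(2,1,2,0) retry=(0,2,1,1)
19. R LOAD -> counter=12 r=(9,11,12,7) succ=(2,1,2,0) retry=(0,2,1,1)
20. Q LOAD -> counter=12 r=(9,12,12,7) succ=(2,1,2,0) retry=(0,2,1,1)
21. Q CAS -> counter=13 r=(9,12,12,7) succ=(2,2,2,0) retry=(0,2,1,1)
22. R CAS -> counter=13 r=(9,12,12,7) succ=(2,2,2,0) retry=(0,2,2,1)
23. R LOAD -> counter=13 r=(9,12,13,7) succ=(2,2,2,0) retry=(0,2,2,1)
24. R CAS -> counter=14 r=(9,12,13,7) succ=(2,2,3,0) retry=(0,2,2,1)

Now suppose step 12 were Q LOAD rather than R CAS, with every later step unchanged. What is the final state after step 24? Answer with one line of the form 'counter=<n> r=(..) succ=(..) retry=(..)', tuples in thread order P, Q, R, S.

(re-executing from step 12 with the substitution; state before step 12: counter=10 r=(9,8,9,7) succ=(2,0,1,0) retry=(0,1,0,1))
12. Q LOAD -> counter=10 r=(9,10,9,7) succ=(2,0,1,0) retry=(0,1,0,1)
13. Q LOAD -> counter=10 r=(9,10,9,7) succ=(2,0,1,0) retry=(0,1,0,1)
14. Q CAS -> counter=11 r=(9,10,9,7) succ=(2,1,1,0) retry=(0,1,0,1)
15. R LOAD -> counter=11 r=(9,10,11,7) succ=(2,1,1,0) retry=(0,1,0,1)
16. Q LOAD -> counter=11 r=(9,11,11,7) succ=(2,1,1,0) retry=(0,1,0,1)
17. R CAS -> counter=12 r=(9,11,11,7) succ=(2,1,2,0) retry=(0,1,0,1)
18. Q CAS -> counter=12 r=(9,11,11,7) succ=(2,1,2,0) retry=(0,2,0,1)
19. R LOAD -> counter=12 r=(9,11,12,7) succ=(2,1,2,0) retry=(0,2,0,1)
20. Q LOAD -> counter=12 r=(9,12,12,7) succ=(2,1,2,0) retry=(0,2,0,1)
21. Q CAS -> counter=13 r=(9,12,12,7) succ=(2,2,2,0) retry=(0,2,0,1)
22. R CAS -> counter=13 r=(9,12,12,7) succ=(2,2,2,0) retry=(0,2,1,1)
23. R LOAD -> counter=13 r=(9,12,13,7) succ=(2,2,2,0) retry=(0,2,1,1)
24. R CAS -> counter=14 r=(9,12,13,7) succ=(2,2,3,0) retry=(0,2,1,1)

counter=14 r=(9,12,13,7) succ=(2,2,3,0) retry=(0,2,1,1)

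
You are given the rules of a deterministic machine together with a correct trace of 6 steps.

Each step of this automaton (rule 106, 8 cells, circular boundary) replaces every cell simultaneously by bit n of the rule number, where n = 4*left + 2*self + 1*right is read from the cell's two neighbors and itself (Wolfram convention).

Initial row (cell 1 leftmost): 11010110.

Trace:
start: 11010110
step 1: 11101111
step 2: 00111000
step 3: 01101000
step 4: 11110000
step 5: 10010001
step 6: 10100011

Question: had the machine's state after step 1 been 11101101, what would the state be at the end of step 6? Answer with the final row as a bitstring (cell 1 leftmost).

11001011

state after step 1 := 11101101
step 2: 00111111
step 3: 01100001
step 4: 11100010
step 5: 10100101
step 6: 11001011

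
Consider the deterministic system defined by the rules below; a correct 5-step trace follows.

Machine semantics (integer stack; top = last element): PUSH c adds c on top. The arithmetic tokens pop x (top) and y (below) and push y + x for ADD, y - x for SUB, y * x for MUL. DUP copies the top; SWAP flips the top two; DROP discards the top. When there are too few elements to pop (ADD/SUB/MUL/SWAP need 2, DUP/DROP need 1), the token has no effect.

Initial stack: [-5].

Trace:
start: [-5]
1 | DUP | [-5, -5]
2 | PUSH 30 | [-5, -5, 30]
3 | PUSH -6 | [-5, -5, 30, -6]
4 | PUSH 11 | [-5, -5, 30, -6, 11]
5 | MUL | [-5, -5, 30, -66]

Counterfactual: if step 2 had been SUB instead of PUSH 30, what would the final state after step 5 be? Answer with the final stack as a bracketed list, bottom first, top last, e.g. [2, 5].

(re-executing from step 2 with the substitution; state before step 2: [-5, -5])
2 | SUB | [0]
3 | PUSH -6 | [0, -6]
4 | PUSH 11 | [0, -6, 11]
5 | MUL | [0, -66]

[0, -66]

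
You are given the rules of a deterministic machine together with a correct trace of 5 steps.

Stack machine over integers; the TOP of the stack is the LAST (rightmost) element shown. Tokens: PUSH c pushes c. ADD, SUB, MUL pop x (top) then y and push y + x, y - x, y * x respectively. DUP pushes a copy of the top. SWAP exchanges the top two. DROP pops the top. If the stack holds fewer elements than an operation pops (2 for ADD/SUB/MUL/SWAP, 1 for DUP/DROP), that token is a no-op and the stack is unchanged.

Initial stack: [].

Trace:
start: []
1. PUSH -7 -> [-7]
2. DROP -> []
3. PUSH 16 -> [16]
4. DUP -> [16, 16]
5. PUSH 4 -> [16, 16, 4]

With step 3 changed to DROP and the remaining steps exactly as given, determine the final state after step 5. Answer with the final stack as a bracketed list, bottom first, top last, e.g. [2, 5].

[4]

(re-executing from step 3 with the substitution; state before step 3: [])
3. DROP -> []
4. DUP -> []
5. PUSH 4 -> [4]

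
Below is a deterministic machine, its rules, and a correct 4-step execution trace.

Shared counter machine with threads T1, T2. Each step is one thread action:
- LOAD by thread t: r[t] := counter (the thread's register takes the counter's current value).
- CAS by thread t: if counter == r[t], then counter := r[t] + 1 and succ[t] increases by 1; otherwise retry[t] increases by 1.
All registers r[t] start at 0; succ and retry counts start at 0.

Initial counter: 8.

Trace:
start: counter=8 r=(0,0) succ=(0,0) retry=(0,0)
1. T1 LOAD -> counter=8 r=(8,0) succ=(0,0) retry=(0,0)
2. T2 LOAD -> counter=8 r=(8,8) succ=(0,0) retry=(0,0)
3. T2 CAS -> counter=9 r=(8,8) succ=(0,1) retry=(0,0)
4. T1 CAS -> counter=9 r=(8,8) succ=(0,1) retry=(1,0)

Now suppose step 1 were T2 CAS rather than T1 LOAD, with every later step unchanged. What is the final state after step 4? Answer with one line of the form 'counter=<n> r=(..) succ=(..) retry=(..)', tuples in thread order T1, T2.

(re-executing from step 1 with the substitution; state before step 1: counter=8 r=(0,0) succ=(0,0) retry=(0,0))
1. T2 CAS -> counter=8 r=(0,0) succ=(0,0) retry=(0,1)
2. T2 LOAD -> counter=8 r=(0,8) succ=(0,0) retry=(0,1)
3. T2 CAS -> counter=9 r=(0,8) succ=(0,1) retry=(0,1)
4. T1 CAS -> counter=9 r=(0,8) succ=(0,1) retry=(1,1)

counter=9 r=(0,8) succ=(0,1) retry=(1,1)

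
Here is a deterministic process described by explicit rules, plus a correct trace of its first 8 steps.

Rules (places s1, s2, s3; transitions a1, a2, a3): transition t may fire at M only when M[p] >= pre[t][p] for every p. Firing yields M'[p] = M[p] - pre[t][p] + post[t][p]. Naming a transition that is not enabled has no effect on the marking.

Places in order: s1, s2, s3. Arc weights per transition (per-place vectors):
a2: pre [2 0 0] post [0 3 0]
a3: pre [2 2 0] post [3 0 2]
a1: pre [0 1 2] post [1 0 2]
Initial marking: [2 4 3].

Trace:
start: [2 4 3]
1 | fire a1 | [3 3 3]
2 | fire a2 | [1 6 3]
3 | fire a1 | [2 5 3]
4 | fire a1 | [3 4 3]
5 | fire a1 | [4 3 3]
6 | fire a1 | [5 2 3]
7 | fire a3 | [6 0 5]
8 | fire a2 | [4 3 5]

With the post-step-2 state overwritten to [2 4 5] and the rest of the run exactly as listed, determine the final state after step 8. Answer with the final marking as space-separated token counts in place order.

state after step 2 := [2 4 5]
3 | fire a1 | [3 3 5]
4 | fire a1 | [4 2 5]
5 | fire a1 | [5 1 5]
6 | fire a1 | [6 0 5]
7 | fire a3 | [6 0 5]
8 | fire a2 | [4 3 5]

4 3 5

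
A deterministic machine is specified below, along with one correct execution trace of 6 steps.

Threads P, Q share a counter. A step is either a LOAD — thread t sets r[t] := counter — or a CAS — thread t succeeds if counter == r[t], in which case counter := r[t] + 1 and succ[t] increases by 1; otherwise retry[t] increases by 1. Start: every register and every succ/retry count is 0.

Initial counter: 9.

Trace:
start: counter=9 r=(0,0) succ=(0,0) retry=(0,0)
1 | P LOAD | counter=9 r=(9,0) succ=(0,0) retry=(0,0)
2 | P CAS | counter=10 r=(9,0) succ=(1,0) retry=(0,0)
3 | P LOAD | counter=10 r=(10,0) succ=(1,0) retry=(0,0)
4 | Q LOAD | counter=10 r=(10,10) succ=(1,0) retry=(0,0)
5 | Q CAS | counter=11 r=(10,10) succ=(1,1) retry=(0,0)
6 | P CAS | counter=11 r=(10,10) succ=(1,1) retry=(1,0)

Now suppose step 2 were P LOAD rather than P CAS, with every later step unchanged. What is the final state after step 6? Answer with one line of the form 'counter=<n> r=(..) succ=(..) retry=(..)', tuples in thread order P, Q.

counter=10 r=(9,9) succ=(0,1) retry=(1,0)

(re-executing from step 2 with the substitution; state before step 2: counter=9 r=(9,0) succ=(0,0) retry=(0,0))
2 | P LOAD | counter=9 r=(9,0) succ=(0,0) retry=(0,0)
3 | P LOAD | counter=9 r=(9,0) succ=(0,0) retry=(0,0)
4 | Q LOAD | counter=9 r=(9,9) succ=(0,0) retry=(0,0)
5 | Q CAS | counter=10 r=(9,9) succ=(0,1) retry=(0,0)
6 | P CAS | counter=10 r=(9,9) succ=(0,1) retry=(1,0)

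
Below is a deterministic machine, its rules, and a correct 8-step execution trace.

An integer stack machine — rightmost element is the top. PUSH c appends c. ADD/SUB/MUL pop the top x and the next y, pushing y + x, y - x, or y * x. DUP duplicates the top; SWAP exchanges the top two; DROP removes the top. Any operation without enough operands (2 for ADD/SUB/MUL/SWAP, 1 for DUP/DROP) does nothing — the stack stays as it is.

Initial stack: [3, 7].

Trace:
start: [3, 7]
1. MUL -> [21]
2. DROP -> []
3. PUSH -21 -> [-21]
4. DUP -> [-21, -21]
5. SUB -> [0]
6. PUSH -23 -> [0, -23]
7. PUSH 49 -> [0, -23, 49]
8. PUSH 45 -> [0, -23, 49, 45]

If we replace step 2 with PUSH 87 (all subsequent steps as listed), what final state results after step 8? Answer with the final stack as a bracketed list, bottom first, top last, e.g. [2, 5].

[21, 87, 0, -23, 49, 45]

(re-executing from step 2 with the substitution; state before step 2: [21])
2. PUSH 87 -> [21, 87]
3. PUSH -21 -> [21, 87, -21]
4. DUP -> [21, 87, -21, -21]
5. SUB -> [21, 87, 0]
6. PUSH -23 -> [21, 87, 0, -23]
7. PUSH 49 -> [21, 87, 0, -23, 49]
8. PUSH 45 -> [21, 87, 0, -23, 49, 45]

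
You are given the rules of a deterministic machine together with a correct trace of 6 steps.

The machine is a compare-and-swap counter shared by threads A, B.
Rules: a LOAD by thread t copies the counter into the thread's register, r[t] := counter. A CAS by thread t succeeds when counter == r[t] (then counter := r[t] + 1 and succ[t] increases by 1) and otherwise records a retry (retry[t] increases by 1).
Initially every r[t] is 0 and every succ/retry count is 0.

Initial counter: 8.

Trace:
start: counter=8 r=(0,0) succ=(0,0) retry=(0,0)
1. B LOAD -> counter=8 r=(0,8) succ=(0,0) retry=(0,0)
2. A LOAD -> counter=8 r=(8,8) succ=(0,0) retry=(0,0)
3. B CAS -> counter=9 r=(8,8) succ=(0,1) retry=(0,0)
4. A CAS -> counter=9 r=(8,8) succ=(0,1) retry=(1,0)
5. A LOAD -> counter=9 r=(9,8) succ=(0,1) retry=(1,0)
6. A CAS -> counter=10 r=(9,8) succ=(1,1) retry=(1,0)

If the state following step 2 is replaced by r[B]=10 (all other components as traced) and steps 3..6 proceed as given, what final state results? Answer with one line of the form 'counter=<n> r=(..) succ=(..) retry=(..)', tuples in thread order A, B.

counter=10 r=(9,10) succ=(2,0) retry=(0,1)

state after step 2 := counter=8 r=(8,10) succ=(0,0) retry=(0,0)
3. B CAS -> counter=8 r=(8,10) succ=(0,0) retry=(0,1)
4. A CAS -> counter=9 r=(8,10) succ=(1,0) retry=(0,1)
5. A LOAD -> counter=9 r=(9,10) succ=(1,0) retry=(0,1)
6. A CAS -> counter=10 r=(9,10) succ=(2,0) retry=(0,1)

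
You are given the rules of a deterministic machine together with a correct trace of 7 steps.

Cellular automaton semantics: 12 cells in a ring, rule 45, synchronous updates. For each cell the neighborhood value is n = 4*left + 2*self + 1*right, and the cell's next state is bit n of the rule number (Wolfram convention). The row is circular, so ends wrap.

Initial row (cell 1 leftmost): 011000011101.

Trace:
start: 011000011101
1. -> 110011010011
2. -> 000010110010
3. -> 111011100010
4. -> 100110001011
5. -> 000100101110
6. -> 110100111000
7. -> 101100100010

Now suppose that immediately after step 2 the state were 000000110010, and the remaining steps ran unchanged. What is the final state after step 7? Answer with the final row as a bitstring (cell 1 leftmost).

state after step 2 := 000000110010
3. -> 111110100010
4. -> 100001101011
5. -> 001101011110
6. -> 101011110000
7. -> 111110000110

111110000110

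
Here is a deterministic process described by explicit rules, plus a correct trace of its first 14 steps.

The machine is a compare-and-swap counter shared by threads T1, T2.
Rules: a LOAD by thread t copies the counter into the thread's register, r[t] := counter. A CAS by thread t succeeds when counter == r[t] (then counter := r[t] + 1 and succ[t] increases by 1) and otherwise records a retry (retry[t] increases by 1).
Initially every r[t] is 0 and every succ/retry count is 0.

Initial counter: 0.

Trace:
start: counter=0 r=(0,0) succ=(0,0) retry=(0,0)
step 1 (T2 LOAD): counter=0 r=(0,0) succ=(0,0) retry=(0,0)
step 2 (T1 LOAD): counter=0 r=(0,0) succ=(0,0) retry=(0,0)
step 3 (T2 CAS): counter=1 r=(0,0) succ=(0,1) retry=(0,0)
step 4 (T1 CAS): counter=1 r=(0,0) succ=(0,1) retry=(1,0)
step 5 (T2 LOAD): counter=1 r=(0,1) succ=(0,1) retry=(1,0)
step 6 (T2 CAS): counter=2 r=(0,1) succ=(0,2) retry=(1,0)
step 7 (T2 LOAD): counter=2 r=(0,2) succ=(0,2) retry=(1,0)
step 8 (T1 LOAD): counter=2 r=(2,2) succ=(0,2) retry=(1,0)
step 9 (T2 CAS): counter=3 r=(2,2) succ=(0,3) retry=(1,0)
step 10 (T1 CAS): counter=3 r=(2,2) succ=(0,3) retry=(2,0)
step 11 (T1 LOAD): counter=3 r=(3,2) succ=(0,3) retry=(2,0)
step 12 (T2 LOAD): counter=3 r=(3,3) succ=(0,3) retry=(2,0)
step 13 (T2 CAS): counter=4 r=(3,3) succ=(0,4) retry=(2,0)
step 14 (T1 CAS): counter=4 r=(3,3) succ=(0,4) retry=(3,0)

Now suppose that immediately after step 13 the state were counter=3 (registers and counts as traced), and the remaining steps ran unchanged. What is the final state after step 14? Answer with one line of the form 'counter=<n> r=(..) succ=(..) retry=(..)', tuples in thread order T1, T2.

state after step 13 := counter=3 r=(3,3) succ=(0,4) retry=(2,0)
step 14 (T1 CAS): counter=4 r=(3,3) succ=(1,4) retry=(2,0)

counter=4 r=(3,3) succ=(1,4) retry=(2,0)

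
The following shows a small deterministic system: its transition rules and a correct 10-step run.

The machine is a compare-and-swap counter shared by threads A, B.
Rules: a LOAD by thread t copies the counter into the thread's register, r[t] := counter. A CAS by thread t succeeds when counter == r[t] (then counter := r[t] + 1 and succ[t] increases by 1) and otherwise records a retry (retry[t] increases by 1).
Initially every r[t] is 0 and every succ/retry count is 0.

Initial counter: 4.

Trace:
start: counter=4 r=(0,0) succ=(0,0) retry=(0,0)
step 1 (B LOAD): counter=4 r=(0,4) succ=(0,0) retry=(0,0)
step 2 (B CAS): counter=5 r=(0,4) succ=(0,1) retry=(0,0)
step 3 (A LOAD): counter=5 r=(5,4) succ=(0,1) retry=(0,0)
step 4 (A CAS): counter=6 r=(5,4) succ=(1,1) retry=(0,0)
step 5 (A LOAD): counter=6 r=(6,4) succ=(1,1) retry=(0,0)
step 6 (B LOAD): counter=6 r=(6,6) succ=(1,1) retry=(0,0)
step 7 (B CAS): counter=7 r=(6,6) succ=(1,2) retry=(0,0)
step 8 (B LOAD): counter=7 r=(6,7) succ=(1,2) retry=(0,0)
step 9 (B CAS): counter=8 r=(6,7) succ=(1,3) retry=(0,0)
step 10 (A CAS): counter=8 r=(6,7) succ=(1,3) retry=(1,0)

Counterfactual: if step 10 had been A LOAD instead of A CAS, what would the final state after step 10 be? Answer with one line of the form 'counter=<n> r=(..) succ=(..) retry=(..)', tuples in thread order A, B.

counter=8 r=(8,7) succ=(1,3) retry=(0,0)

(re-executing from step 10 with the substitution; state before step 10: counter=8 r=(6,7) succ=(1,3) retry=(0,0))
step 10 (A LOAD): counter=8 r=(8,7) succ=(1,3) retry=(0,0)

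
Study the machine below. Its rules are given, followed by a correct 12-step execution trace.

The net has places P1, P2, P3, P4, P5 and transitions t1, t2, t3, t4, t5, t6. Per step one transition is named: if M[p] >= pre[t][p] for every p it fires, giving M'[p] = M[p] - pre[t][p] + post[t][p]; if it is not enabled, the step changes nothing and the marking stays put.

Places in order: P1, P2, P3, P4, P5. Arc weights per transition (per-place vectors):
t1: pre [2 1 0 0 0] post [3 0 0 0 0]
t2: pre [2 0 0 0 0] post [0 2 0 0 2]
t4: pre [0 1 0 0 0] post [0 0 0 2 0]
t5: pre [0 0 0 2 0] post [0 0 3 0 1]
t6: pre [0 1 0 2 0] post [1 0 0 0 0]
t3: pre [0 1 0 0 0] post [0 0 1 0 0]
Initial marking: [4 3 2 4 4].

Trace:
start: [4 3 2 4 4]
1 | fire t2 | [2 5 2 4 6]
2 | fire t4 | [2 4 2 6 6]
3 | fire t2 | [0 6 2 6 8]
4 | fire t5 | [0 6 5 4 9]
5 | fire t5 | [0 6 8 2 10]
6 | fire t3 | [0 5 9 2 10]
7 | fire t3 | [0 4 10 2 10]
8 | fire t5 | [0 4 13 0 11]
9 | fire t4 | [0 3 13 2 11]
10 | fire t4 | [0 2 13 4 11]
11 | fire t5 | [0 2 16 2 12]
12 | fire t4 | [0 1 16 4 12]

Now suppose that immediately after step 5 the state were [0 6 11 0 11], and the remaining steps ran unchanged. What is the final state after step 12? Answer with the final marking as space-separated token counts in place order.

state after step 5 := [0 6 11 0 11]
6 | fire t3 | [0 5 12 0 11]
7 | fire t3 | [0 4 13 0 11]
8 | fire t5 | [0 4 13 0 11]
9 | fire t4 | [0 3 13 2 11]
10 | fire t4 | [0 2 13 4 11]
11 | fire t5 | [0 2 16 2 12]
12 | fire t4 | [0 1 16 4 12]

0 1 16 4 12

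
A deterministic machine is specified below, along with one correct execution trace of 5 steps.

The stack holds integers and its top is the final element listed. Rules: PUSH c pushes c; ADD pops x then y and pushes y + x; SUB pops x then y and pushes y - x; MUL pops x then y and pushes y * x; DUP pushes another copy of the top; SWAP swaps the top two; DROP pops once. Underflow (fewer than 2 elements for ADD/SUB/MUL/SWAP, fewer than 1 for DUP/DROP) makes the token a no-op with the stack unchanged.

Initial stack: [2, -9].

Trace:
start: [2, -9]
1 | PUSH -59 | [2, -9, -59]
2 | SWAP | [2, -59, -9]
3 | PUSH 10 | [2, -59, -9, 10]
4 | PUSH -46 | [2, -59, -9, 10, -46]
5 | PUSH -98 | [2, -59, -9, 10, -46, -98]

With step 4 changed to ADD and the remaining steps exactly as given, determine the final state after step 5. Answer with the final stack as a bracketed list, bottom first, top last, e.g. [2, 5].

(re-executing from step 4 with the substitution; state before step 4: [2, -59, -9, 10])
4 | ADD | [2, -59, 1]
5 | PUSH -98 | [2, -59, 1, -98]

[2, -59, 1, -98]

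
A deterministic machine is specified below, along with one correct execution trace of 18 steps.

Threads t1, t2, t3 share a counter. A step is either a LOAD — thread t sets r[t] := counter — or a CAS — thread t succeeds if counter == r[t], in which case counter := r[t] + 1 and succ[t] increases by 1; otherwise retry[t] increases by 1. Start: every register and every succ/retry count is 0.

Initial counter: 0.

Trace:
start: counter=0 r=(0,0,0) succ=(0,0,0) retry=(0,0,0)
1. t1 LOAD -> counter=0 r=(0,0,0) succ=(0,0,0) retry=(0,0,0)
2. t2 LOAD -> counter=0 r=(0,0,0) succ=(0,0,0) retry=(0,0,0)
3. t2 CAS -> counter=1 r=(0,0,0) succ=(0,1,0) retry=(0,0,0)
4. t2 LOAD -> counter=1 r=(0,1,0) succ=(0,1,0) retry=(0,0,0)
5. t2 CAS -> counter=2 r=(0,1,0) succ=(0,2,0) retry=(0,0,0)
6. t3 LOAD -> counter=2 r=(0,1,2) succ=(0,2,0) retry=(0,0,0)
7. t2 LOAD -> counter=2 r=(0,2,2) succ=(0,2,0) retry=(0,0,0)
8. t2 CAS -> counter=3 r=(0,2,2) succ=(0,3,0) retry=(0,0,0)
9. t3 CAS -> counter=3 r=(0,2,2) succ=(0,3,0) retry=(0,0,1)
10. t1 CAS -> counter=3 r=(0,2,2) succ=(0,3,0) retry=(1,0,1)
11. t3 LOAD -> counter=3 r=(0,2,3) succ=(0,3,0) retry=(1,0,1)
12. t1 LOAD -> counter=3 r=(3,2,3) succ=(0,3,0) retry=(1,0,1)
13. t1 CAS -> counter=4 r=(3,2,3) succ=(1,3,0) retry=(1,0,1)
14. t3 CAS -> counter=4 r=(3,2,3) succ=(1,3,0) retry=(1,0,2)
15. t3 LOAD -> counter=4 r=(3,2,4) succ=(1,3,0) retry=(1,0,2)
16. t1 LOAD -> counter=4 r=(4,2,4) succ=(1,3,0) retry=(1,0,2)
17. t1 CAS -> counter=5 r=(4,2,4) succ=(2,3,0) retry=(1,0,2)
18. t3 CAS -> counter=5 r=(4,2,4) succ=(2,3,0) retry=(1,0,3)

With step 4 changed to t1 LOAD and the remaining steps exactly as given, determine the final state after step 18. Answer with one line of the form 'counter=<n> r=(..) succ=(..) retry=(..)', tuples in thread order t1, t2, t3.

(re-executing from step 4 with the substitution; state before step 4: counter=1 r=(0,0,0) succ=(0,1,0) retry=(0,0,0))
4. t1 LOAD -> counter=1 r=(1,0,0) succ=(0,1,0) retry=(0,0,0)
5. t2 CAS -> counter=1 r=(1,0,0) succ=(0,1,0) retry=(0,1,0)
6. t3 LOAD -> counter=1 r=(1,0,1) succ=(0,1,0) retry=(0,1,0)
7. t2 LOAD -> counter=1 r=(1,1,1) succ=(0,1,0) retry=(0,1,0)
8. t2 CAS -> counter=2 r=(1,1,1) succ=(0,2,0) retry=(0,1,0)
9. t3 CAS -> counter=2 r=(1,1,1) succ=(0,2,0) retry=(0,1,1)
10. t1 CAS -> counter=2 r=(1,1,1) succ=(0,2,0) retry=(1,1,1)
11. t3 LOAD -> counter=2 r=(1,1,2) succ=(0,2,0) retry=(1,1,1)
12. t1 LOAD -> counter=2 r=(2,1,2) succ=(0,2,0) retry=(1,1,1)
13. t1 CAS -> counter=3 r=(2,1,2) succ=(1,2,0) retry=(1,1,1)
14. t3 CAS -> counter=3 r=(2,1,2) succ=(1,2,0) retry=(1,1,2)
15. t3 LOAD -> counter=3 r=(2,1,3) succ=(1,2,0) retry=(1,1,2)
16. t1 LOAD -> counter=3 r=(3,1,3) succ=(1,2,0) retry=(1,1,2)
17. t1 CAS -> counter=4 r=(3,1,3) succ=(2,2,0) retry=(1,1,2)
18. t3 CAS -> counter=4 r=(3,1,3) succ=(2,2,0) retry=(1,1,3)

counter=4 r=(3,1,3) succ=(2,2,0) retry=(1,1,3)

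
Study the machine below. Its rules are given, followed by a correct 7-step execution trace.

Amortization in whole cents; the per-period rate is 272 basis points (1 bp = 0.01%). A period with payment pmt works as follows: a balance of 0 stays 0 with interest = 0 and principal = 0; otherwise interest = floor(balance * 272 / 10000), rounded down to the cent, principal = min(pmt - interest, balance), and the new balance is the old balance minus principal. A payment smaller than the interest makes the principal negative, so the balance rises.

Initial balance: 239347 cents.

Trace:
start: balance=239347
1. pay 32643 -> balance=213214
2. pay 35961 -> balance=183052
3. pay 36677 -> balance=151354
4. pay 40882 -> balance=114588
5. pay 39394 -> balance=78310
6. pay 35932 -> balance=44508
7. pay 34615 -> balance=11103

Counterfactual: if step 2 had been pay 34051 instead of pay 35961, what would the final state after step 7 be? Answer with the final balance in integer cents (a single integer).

13287

(re-executing from step 2 with the substitution; state before step 2: balance=213214)
2. pay 34051 -> balance=184962
3. pay 36677 -> balance=153315
4. pay 40882 -> balance=116603
5. pay 39394 -> balance=80380
6. pay 35932 -> balance=46634
7. pay 34615 -> balance=13287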